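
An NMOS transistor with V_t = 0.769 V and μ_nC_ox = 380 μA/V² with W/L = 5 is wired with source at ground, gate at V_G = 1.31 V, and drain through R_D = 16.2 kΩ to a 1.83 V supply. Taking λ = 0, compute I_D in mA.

I_D = 0.106 mA

V_GS = V_G = 1.31 V, so V_ov = 1.31 − 0.769 = 0.541 V.
k_n = μ_nC_ox · (W/L) = 1.9 mA/V².
Assume saturation: I_D = ½ k_n V_ov² = 0.5 × 1.9 × 0.541² = 0.278 mA, giving V_DS = V_DD − I_D R_D = 1.83 − 0.278 × 16.2 = -2.67 V.
But -2.67 V < V_ov = 0.541 V, so the device is actually in triode.
In triode I_D = k_n[V_ov V_DS − ½ V_DS²] and I_D = (V_DD − V_DS)/R_D. Equating: 15.4 V_DS² − 17.65 V_DS + 1.83 = 0, giving V_DS = 0.115 V (the root below V_ov).
I_D = (1.83 − 0.115) / 16.2 = 0.106 mA.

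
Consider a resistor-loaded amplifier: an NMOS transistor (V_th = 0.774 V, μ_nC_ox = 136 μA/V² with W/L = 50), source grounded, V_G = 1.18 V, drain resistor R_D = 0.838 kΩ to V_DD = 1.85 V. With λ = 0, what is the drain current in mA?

I_D = 0.560 mA

V_GS = V_G = 1.18 V, so V_ov = 1.18 − 0.774 = 0.406 V.
k_n = μ_nC_ox · (W/L) = 6.8 mA/V².
Assume saturation: I_D = ½ k_n V_ov² = 0.5 × 6.8 × 0.406² = 0.56 mA, giving V_DS = V_DD − I_D R_D = 1.85 − 0.56 × 0.838 = 1.38 V.
V_DS = 1.38 V ≥ V_ov = 0.406 V, confirming saturation.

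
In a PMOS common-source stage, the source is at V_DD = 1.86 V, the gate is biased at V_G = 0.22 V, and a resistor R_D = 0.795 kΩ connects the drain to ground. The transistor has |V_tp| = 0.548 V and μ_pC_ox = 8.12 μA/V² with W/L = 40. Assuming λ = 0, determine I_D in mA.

I_D = 0.194 mA

V_SG = V_DD − V_G = 1.86 − 0.22 = 1.64 V, so V_ov = 1.64 − 0.548 = 1.09 V.
k_p = μ_pC_ox · (W/L) = 0.3248 mA/V².
Assume saturation: I_D = ½ k_p V_ov² = 0.5 × 0.3248 × 1.09² = 0.194 mA, giving V_SD = V_DD − I_D R_D = 1.86 − 0.194 × 0.795 = 1.71 V.
V_SD = 1.71 V ≥ V_ov = 1.09 V, confirming saturation.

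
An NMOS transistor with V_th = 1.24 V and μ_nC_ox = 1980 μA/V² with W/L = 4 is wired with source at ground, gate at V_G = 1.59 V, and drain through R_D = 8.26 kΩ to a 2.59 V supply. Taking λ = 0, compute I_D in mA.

V_GS = V_G = 1.59 V, so V_ov = 1.59 − 1.24 = 0.35 V.
k_n = μ_nC_ox · (W/L) = 7.92 mA/V².
Assume saturation: I_D = ½ k_n V_ov² = 0.5 × 7.92 × 0.35² = 0.485 mA, giving V_DS = V_DD − I_D R_D = 2.59 − 0.485 × 8.26 = -1.42 V.
But -1.42 V < V_ov = 0.35 V, so the device is actually in triode.
In triode I_D = k_n[V_ov V_DS − ½ V_DS²] and I_D = (V_DD − V_DS)/R_D. Equating: 32.7 V_DS² − 23.9 V_DS + 2.59 = 0, giving V_DS = 0.132 V (the root below V_ov).
I_D = (2.59 − 0.132) / 8.26 = 0.298 mA.

I_D = 0.298 mA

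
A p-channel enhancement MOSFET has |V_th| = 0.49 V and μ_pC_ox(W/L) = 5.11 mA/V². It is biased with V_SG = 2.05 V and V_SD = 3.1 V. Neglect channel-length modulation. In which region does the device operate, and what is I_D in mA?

V_ov = V_SG − |V_th| = 2.05 − 0.49 = 1.56 V.
Since V_SD = 3.1 V ≥ V_ov = 1.56 V, the device is in saturation.
I_D = ½ k_p V_ov² = 0.5 × 5.11 × 1.56² = 6.22 mA.

Saturation; I_D = 6.22 mA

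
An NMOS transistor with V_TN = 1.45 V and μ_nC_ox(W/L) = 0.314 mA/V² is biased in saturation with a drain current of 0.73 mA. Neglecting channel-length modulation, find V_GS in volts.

In saturation I_D = ½ k_n (V_GS − V_TN)², so V_GS − V_TN = √(2 I_D / k_n) = √(2 × 0.73 / 0.314) = 2.16 V.
V_GS = 1.45 + 2.16 = 3.61 V.

V_GS = 3.61 V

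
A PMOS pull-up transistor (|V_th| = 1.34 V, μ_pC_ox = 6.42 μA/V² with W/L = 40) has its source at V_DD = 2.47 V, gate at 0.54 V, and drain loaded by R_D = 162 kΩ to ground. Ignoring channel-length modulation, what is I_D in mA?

V_SG = V_DD − V_G = 2.47 − 0.54 = 1.93 V, so V_ov = 1.93 − 1.34 = 0.59 V.
k_p = μ_pC_ox · (W/L) = 0.2568 mA/V².
Assume saturation: I_D = ½ k_p V_ov² = 0.5 × 0.2568 × 0.59² = 0.0447 mA, giving V_SD = V_DD − I_D R_D = 2.47 − 0.0447 × 162 = -4.77 V.
But -4.77 V < V_ov = 0.59 V, so the device is actually in triode.
In triode I_D = k_p[V_ov V_SD − ½ V_SD²] and I_D = (V_DD − V_SD)/R_D. Equating: 20.8 V_SD² − 25.54 V_SD + 2.47 = 0, giving V_SD = 0.106 V (the root below V_ov).
I_D = (2.47 − 0.106) / 162 = 0.0146 mA.

I_D = 0.0146 mA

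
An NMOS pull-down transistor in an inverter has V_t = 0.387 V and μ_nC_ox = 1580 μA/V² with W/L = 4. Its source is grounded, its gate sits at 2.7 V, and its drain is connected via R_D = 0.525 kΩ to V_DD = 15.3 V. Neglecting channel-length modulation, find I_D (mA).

I_D = 16.9 mA

V_GS = V_G = 2.7 V, so V_ov = 2.7 − 0.387 = 2.31 V.
k_n = μ_nC_ox · (W/L) = 6.32 mA/V².
Assume saturation: I_D = ½ k_n V_ov² = 0.5 × 6.32 × 2.31² = 16.9 mA, giving V_DS = V_DD − I_D R_D = 15.3 − 16.9 × 0.525 = 6.42 V.
V_DS = 6.42 V ≥ V_ov = 2.31 V, confirming saturation.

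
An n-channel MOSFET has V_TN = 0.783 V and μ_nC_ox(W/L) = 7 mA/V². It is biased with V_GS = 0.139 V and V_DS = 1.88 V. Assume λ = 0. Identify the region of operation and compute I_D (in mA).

V_GS = 0.139 V < V_TN = 0.783 V, so the transistor is in cutoff.

Cutoff; I_D = 0 mA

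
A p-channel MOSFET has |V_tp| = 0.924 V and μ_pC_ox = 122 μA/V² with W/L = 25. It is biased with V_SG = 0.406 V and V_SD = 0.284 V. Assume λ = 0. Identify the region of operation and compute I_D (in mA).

V_SG = 0.406 V < |V_tp| = 0.924 V, so the transistor is in cutoff.

Cutoff; I_D = 0 mA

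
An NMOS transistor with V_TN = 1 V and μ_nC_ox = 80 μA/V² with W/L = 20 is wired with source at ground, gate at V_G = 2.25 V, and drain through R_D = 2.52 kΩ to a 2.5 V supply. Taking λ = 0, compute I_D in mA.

V_GS = V_G = 2.25 V, so V_ov = 2.25 − 1 = 1.25 V.
k_n = μ_nC_ox · (W/L) = 1.6 mA/V².
Assume saturation: I_D = ½ k_n V_ov² = 0.5 × 1.6 × 1.25² = 1.25 mA, giving V_DS = V_DD − I_D R_D = 2.5 − 1.25 × 2.52 = -0.65 V.
But -0.65 V < V_ov = 1.25 V, so the device is actually in triode.
In triode I_D = k_n[V_ov V_DS − ½ V_DS²] and I_D = (V_DD − V_DS)/R_D. Equating: 2.02 V_DS² − 6.04 V_DS + 2.5 = 0, giving V_DS = 0.496 V (the root below V_ov).
I_D = (2.5 − 0.496) / 2.52 = 0.795 mA.

I_D = 0.795 mA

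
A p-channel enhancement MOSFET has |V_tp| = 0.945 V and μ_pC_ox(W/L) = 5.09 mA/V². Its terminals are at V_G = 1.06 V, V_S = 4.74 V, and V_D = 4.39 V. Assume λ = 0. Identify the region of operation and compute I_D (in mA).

V_SG = V_S − V_G = 4.74 − 1.06 = 3.68 V; V_SD = V_S − V_D = 4.74 − 4.39 = 0.35 V.
V_ov = V_SG − |V_tp| = 3.68 − 0.945 = 2.74 V.
Since V_SD = 0.35 V < V_ov = 2.74 V, the device is in the triode region.
I_D = k_p [V_ov · V_SD − ½ V_SD²] = 5.09 × [2.74 × 0.35 − 0.5 × 0.35²] = 4.56 mA.

Triode; I_D = 4.56 mA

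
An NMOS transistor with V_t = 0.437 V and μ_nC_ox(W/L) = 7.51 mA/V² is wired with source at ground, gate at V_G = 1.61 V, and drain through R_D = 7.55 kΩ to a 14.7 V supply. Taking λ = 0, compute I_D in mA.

V_GS = V_G = 1.61 V, so V_ov = 1.61 − 0.437 = 1.17 V.
Assume saturation: I_D = ½ k_n V_ov² = 0.5 × 7.51 × 1.17² = 5.17 mA, giving V_DS = V_DD − I_D R_D = 14.7 − 5.17 × 7.55 = -24.3 V.
But -24.3 V < V_ov = 1.17 V, so the device is actually in triode.
In triode I_D = k_n[V_ov V_DS − ½ V_DS²] and I_D = (V_DD − V_DS)/R_D. Equating: 28.4 V_DS² − 67.51 V_DS + 14.7 = 0, giving V_DS = 0.242 V (the root below V_ov).
I_D = (14.7 − 0.242) / 7.55 = 1.91 mA.

I_D = 1.91 mA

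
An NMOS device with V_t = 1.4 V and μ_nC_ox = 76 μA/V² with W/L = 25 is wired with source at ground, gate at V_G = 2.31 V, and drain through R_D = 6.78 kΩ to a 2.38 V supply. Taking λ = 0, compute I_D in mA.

I_D = 0.320 mA

V_GS = V_G = 2.31 V, so V_ov = 2.31 − 1.4 = 0.91 V.
k_n = μ_nC_ox · (W/L) = 1.9 mA/V².
Assume saturation: I_D = ½ k_n V_ov² = 0.5 × 1.9 × 0.91² = 0.787 mA, giving V_DS = V_DD − I_D R_D = 2.38 − 0.787 × 6.78 = -2.95 V.
But -2.95 V < V_ov = 0.91 V, so the device is actually in triode.
In triode I_D = k_n[V_ov V_DS − ½ V_DS²] and I_D = (V_DD − V_DS)/R_D. Equating: 6.44 V_DS² − 12.72 V_DS + 2.38 = 0, giving V_DS = 0.209 V (the root below V_ov).
I_D = (2.38 − 0.209) / 6.78 = 0.32 mA.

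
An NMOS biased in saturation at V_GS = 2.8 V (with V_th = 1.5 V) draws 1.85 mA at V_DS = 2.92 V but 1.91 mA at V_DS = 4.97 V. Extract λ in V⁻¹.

With V_GS fixed, I_D ∝ (1 + λ V_DS) in saturation, so I_D2/I_D1 = (1 + λ V_DS2)/(1 + λ V_DS1).
1.91/1.85 = 1.032 = (1 + 4.97 λ)/(1 + 2.92 λ).
Solving: λ (I_D1 V_DS2 − I_D2 V_DS1) = I_D2 − I_D1, so λ = (1.91 − 1.85) / (1.85 × 4.97 − 1.91 × 2.92) = 0.06 / 3.62 = 0.0166 V⁻¹.

λ = 0.0166 V⁻¹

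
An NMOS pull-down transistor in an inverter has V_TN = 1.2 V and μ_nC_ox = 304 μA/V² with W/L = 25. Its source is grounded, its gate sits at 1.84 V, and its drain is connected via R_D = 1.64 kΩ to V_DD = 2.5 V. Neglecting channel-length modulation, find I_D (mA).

V_GS = V_G = 1.84 V, so V_ov = 1.84 − 1.2 = 0.64 V.
k_n = μ_nC_ox · (W/L) = 7.6 mA/V².
Assume saturation: I_D = ½ k_n V_ov² = 0.5 × 7.6 × 0.64² = 1.56 mA, giving V_DS = V_DD − I_D R_D = 2.5 − 1.56 × 1.64 = -0.0526 V.
But -0.0526 V < V_ov = 0.64 V, so the device is actually in triode.
In triode I_D = k_n[V_ov V_DS − ½ V_DS²] and I_D = (V_DD − V_DS)/R_D. Equating: 6.23 V_DS² − 8.977 V_DS + 2.5 = 0, giving V_DS = 0.377 V (the root below V_ov).
I_D = (2.5 − 0.377) / 1.64 = 1.29 mA.

I_D = 1.29 mA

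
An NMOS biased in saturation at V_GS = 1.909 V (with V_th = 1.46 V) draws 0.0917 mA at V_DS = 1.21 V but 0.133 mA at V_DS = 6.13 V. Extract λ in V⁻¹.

With V_GS fixed, I_D ∝ (1 + λ V_DS) in saturation, so I_D2/I_D1 = (1 + λ V_DS2)/(1 + λ V_DS1).
0.133/0.0917 = 1.45 = (1 + 6.13 λ)/(1 + 1.21 λ).
Solving: λ (I_D1 V_DS2 − I_D2 V_DS1) = I_D2 − I_D1, so λ = (0.133 − 0.0917) / (0.0917 × 6.13 − 0.133 × 1.21) = 0.0413 / 0.401 = 0.103 V⁻¹.

λ = 0.103 V⁻¹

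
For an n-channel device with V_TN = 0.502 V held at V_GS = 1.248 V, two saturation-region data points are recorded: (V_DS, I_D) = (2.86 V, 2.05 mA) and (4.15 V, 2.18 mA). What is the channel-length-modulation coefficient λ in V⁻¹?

λ = 0.0572 V⁻¹

With V_GS fixed, I_D ∝ (1 + λ V_DS) in saturation, so I_D2/I_D1 = (1 + λ V_DS2)/(1 + λ V_DS1).
2.18/2.05 = 1.063 = (1 + 4.15 λ)/(1 + 2.86 λ).
Solving: λ (I_D1 V_DS2 − I_D2 V_DS1) = I_D2 − I_D1, so λ = (2.18 − 2.05) / (2.05 × 4.15 − 2.18 × 2.86) = 0.13 / 2.27 = 0.0572 V⁻¹.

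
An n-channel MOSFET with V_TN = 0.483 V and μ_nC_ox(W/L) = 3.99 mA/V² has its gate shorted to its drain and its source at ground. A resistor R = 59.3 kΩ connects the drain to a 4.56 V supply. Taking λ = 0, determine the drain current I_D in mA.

I_D = 0.0657 mA

With gate tied to drain, V_GS = V_DS ≥ V_GS − V_TN, so the device is in saturation.
KCL at the drain: ½ k_n (V_GS − V_TN)² = (V_DD − V_GS)/R.
Let x = V_GS − 0.483. Then 118 x² + x − 4.077 = 0, giving x = 0.181 V (positive root), so V_GS = 0.664 V.
I_D = (V_DD − V_GS)/R = (4.56 − 0.664) / 59.3 = 0.0657 mA.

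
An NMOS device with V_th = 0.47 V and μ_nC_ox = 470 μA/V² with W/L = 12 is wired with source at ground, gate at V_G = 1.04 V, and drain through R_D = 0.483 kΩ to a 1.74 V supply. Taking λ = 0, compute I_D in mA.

V_GS = V_G = 1.04 V, so V_ov = 1.04 − 0.47 = 0.57 V.
k_n = μ_nC_ox · (W/L) = 5.64 mA/V².
Assume saturation: I_D = ½ k_n V_ov² = 0.5 × 5.64 × 0.57² = 0.916 mA, giving V_DS = V_DD − I_D R_D = 1.74 − 0.916 × 0.483 = 1.3 V.
V_DS = 1.3 V ≥ V_ov = 0.57 V, confirming saturation.

I_D = 0.916 mA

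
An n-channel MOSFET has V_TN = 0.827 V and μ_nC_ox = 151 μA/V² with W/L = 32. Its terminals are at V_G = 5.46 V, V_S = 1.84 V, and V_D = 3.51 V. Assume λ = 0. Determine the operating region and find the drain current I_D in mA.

Triode; I_D = 15.8 mA

V_GS = V_G − V_S = 5.46 − 1.84 = 3.62 V; V_DS = V_D − V_S = 3.51 − 1.84 = 1.67 V.
k_n = μ_nC_ox · (W/L) = 4.832 mA/V².
V_ov = V_GS − V_TN = 3.62 − 0.827 = 2.79 V.
Since V_DS = 1.67 V < V_ov = 2.79 V, the device is in the triode region.
I_D = k_n [V_ov · V_DS − ½ V_DS²] = 4.832 × [2.79 × 1.67 − 0.5 × 1.67²] = 15.8 mA.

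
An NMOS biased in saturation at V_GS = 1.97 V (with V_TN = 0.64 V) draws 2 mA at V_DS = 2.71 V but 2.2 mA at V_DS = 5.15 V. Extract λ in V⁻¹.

λ = 0.0461 V⁻¹

With V_GS fixed, I_D ∝ (1 + λ V_DS) in saturation, so I_D2/I_D1 = (1 + λ V_DS2)/(1 + λ V_DS1).
2.2/2 = 1.1 = (1 + 5.15 λ)/(1 + 2.71 λ).
Solving: λ (I_D1 V_DS2 − I_D2 V_DS1) = I_D2 − I_D1, so λ = (2.2 − 2) / (2 × 5.15 − 2.2 × 2.71) = 0.2 / 4.34 = 0.0461 V⁻¹.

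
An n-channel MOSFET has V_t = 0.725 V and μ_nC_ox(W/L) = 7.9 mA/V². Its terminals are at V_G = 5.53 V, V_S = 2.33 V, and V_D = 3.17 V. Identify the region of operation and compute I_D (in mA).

Triode; I_D = 13.6 mA

V_GS = V_G − V_S = 5.53 − 2.33 = 3.2 V; V_DS = V_D − V_S = 3.17 − 2.33 = 0.84 V.
V_ov = V_GS − V_t = 3.2 − 0.725 = 2.48 V.
Since V_DS = 0.84 V < V_ov = 2.48 V, the device is in the triode region.
I_D = k_n [V_ov · V_DS − ½ V_DS²] = 7.9 × [2.48 × 0.84 − 0.5 × 0.84²] = 13.6 mA.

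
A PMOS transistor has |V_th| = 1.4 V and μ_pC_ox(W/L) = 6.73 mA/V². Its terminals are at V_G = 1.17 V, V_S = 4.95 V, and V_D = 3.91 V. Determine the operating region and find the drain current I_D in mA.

V_SG = V_S − V_G = 4.95 − 1.17 = 3.78 V; V_SD = V_S − V_D = 4.95 − 3.91 = 1.04 V.
V_ov = V_SG − |V_th| = 3.78 − 1.4 = 2.38 V.
Since V_SD = 1.04 V < V_ov = 2.38 V, the device is in the triode region.
I_D = k_p [V_ov · V_SD − ½ V_SD²] = 6.73 × [2.38 × 1.04 − 0.5 × 1.04²] = 13 mA.

Triode; I_D = 13.0 mA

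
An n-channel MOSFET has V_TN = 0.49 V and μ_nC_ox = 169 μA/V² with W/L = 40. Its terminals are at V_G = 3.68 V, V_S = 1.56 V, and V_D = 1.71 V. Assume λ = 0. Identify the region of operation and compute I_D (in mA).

V_GS = V_G − V_S = 3.68 − 1.56 = 2.12 V; V_DS = V_D − V_S = 1.71 − 1.56 = 0.15 V.
k_n = μ_nC_ox · (W/L) = 6.76 mA/V².
V_ov = V_GS − V_TN = 2.12 − 0.49 = 1.63 V.
Since V_DS = 0.15 V < V_ov = 1.63 V, the device is in the triode region.
I_D = k_n [V_ov · V_DS − ½ V_DS²] = 6.76 × [1.63 × 0.15 − 0.5 × 0.15²] = 1.58 mA.

Triode; I_D = 1.58 mA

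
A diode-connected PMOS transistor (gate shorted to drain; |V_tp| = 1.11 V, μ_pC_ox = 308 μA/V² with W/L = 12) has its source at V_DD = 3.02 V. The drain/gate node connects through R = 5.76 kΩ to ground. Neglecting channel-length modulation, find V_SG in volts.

With gate tied to drain, V_SG = V_SD ≥ V_SG − |V_tp|, so the device is in saturation.
k_p = μ_pC_ox · (W/L) = 3.696 mA/V².
KCL at the drain: ½ k_p (V_SG − |V_tp|)² = (V_DD − V_SG)/R.
Let x = V_SG − 1.11. Then 10.6 x² + x − 1.91 = 0, giving x = 0.379 V (positive root), so V_SG = 1.49 V.
I_D = (V_DD − V_SG)/R = (3.02 − 1.49) / 5.76 = 0.266 mA.

V_SG = 1.49 V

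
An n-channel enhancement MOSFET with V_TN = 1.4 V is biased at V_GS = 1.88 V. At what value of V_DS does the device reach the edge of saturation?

V_DS,sat = 0.480 V

The boundary between triode and saturation is V_DS = V_GS − V_TN = V_ov.
V_ov = 1.88 − 1.4 = 0.48 V.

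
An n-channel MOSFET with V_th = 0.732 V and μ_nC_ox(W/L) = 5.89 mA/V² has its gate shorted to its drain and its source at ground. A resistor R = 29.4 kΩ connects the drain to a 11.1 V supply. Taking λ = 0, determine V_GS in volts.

With gate tied to drain, V_GS = V_DS ≥ V_GS − V_th, so the device is in saturation.
KCL at the drain: ½ k_n (V_GS − V_th)² = (V_DD − V_GS)/R.
Let x = V_GS − 0.732. Then 86.6 x² + x − 10.37 = 0, giving x = 0.34 V (positive root), so V_GS = 1.07 V.
I_D = (V_DD − V_GS)/R = (11.1 − 1.07) / 29.4 = 0.341 mA.

V_GS = 1.07 V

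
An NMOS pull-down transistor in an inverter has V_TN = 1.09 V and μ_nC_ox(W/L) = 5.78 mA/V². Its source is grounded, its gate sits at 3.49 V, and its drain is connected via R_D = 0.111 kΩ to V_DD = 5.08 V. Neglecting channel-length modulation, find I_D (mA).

V_GS = V_G = 3.49 V, so V_ov = 3.49 − 1.09 = 2.4 V.
Assume saturation: I_D = ½ k_n V_ov² = 0.5 × 5.78 × 2.4² = 16.6 mA, giving V_DS = V_DD − I_D R_D = 5.08 − 16.6 × 0.111 = 3.23 V.
V_DS = 3.23 V ≥ V_ov = 2.4 V, confirming saturation.

I_D = 16.6 mA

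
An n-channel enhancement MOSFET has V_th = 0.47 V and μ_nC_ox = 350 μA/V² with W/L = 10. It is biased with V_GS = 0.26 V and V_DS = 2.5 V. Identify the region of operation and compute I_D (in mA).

V_GS = 0.26 V < V_th = 0.47 V, so the transistor is in cutoff.

Cutoff; I_D = 0 mA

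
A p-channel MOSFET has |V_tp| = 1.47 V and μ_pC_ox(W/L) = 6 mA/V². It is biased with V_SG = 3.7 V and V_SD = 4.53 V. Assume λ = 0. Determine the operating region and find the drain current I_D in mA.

V_ov = V_SG − |V_tp| = 3.7 − 1.47 = 2.23 V.
Since V_SD = 4.53 V ≥ V_ov = 2.23 V, the device is in saturation.
I_D = ½ k_p V_ov² = 0.5 × 6 × 2.23² = 14.9 mA.

Saturation; I_D = 14.9 mA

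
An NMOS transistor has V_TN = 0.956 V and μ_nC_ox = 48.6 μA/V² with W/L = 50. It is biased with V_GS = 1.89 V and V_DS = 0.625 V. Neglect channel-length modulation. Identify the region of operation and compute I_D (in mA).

k_n = μ_nC_ox · (W/L) = 2.43 mA/V².
V_ov = V_GS − V_TN = 1.89 − 0.956 = 0.934 V.
Since V_DS = 0.625 V < V_ov = 0.934 V, the device is in the triode region.
I_D = k_n [V_ov · V_DS − ½ V_DS²] = 2.43 × [0.934 × 0.625 − 0.5 × 0.625²] = 0.944 mA.

Triode; I_D = 0.944 mA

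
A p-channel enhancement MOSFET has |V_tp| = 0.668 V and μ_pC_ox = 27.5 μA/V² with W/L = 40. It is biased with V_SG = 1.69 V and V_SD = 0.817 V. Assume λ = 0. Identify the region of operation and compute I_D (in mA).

k_p = μ_pC_ox · (W/L) = 1.1 mA/V².
V_ov = V_SG − |V_tp| = 1.69 − 0.668 = 1.02 V.
Since V_SD = 0.817 V < V_ov = 1.02 V, the device is in the triode region.
I_D = k_p [V_ov · V_SD − ½ V_SD²] = 1.1 × [1.02 × 0.817 − 0.5 × 0.817²] = 0.551 mA.

Triode; I_D = 0.551 mA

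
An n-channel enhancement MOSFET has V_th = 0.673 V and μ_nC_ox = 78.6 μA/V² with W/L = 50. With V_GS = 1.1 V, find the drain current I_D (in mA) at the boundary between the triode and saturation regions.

I_D = 0.358 mA

At the boundary V_DS = V_ov = V_GS − V_th = 1.1 − 0.673 = 0.427 V.
k_n = μ_nC_ox · (W/L) = 3.93 mA/V².
I_D = ½ k_n V_ov² = 0.5 × 3.93 × 0.427² = 0.358 mA.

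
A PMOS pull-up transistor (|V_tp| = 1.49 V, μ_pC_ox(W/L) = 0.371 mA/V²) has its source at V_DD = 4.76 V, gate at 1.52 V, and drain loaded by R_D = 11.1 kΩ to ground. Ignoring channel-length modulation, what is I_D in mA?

I_D = 0.365 mA

V_SG = V_DD − V_G = 4.76 − 1.52 = 3.24 V, so V_ov = 3.24 − 1.49 = 1.75 V.
Assume saturation: I_D = ½ k_p V_ov² = 0.5 × 0.371 × 1.75² = 0.568 mA, giving V_SD = V_DD − I_D R_D = 4.76 − 0.568 × 11.1 = -1.55 V.
But -1.55 V < V_ov = 1.75 V, so the device is actually in triode.
In triode I_D = k_p[V_ov V_SD − ½ V_SD²] and I_D = (V_DD − V_SD)/R_D. Equating: 2.06 V_SD² − 8.207 V_SD + 4.76 = 0, giving V_SD = 0.705 V (the root below V_ov).
I_D = (4.76 − 0.705) / 11.1 = 0.365 mA.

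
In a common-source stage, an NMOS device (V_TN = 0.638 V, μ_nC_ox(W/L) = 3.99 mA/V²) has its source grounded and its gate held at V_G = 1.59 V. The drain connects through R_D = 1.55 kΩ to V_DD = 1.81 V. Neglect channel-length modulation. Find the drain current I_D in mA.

V_GS = V_G = 1.59 V, so V_ov = 1.59 − 0.638 = 0.952 V.
Assume saturation: I_D = ½ k_n V_ov² = 0.5 × 3.99 × 0.952² = 1.81 mA, giving V_DS = V_DD − I_D R_D = 1.81 − 1.81 × 1.55 = -0.993 V.
But -0.993 V < V_ov = 0.952 V, so the device is actually in triode.
In triode I_D = k_n[V_ov V_DS − ½ V_DS²] and I_D = (V_DD − V_DS)/R_D. Equating: 3.09 V_DS² − 6.888 V_DS + 1.81 = 0, giving V_DS = 0.304 V (the root below V_ov).
I_D = (1.81 − 0.304) / 1.55 = 0.971 mA.

I_D = 0.971 mA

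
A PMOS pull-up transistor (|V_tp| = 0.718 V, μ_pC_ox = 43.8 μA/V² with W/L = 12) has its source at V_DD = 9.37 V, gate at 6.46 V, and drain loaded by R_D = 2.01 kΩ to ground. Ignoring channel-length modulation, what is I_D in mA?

V_SG = V_DD − V_G = 9.37 − 6.46 = 2.91 V, so V_ov = 2.91 − 0.718 = 2.19 V.
k_p = μ_pC_ox · (W/L) = 0.5256 mA/V².
Assume saturation: I_D = ½ k_p V_ov² = 0.5 × 0.5256 × 2.19² = 1.26 mA, giving V_SD = V_DD − I_D R_D = 9.37 − 1.26 × 2.01 = 6.83 V.
V_SD = 6.83 V ≥ V_ov = 2.19 V, confirming saturation.

I_D = 1.26 mA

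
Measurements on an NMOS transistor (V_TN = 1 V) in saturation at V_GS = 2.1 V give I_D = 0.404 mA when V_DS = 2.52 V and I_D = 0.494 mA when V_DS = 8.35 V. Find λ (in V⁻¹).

λ = 0.0423 V⁻¹

With V_GS fixed, I_D ∝ (1 + λ V_DS) in saturation, so I_D2/I_D1 = (1 + λ V_DS2)/(1 + λ V_DS1).
0.494/0.404 = 1.223 = (1 + 8.35 λ)/(1 + 2.52 λ).
Solving: λ (I_D1 V_DS2 − I_D2 V_DS1) = I_D2 − I_D1, so λ = (0.494 − 0.404) / (0.404 × 8.35 − 0.494 × 2.52) = 0.09 / 2.13 = 0.0423 V⁻¹.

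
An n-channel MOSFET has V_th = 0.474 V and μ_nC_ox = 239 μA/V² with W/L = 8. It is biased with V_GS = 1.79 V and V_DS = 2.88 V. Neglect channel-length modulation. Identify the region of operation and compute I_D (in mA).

k_n = μ_nC_ox · (W/L) = 1.912 mA/V².
V_ov = V_GS − V_th = 1.79 − 0.474 = 1.32 V.
Since V_DS = 2.88 V ≥ V_ov = 1.32 V, the device is in saturation.
I_D = ½ k_n V_ov² = 0.5 × 1.912 × 1.32² = 1.66 mA.

Saturation; I_D = 1.66 mA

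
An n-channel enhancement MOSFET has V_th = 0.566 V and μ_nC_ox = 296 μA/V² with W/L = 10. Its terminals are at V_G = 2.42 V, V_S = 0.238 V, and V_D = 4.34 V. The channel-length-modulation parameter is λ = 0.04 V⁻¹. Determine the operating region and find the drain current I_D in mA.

V_GS = V_G − V_S = 2.42 − 0.238 = 2.18 V; V_DS = V_D − V_S = 4.34 − 0.238 = 4.1 V.
k_n = μ_nC_ox · (W/L) = 2.96 mA/V².
V_ov = V_GS − V_th = 2.18 − 0.566 = 1.62 V.
Since V_DS = 4.1 V ≥ V_ov = 1.62 V, the device is in saturation.
I_D = ½ k_n V_ov² (1 + λ V_DS) = 0.5 × 2.96 × 1.62² × (1 + 0.04 × 4.1) = 4.5 mA.

Saturation; I_D = 4.50 mA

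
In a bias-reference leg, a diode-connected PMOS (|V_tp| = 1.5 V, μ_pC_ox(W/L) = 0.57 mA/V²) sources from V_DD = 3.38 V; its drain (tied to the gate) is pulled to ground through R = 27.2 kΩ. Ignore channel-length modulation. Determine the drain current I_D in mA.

With gate tied to drain, V_SG = V_SD ≥ V_SG − |V_tp|, so the device is in saturation.
KCL at the drain: ½ k_p (V_SG − |V_tp|)² = (V_DD − V_SG)/R.
Let x = V_SG − 1.5. Then 7.75 x² + x − 1.88 = 0, giving x = 0.432 V (positive root), so V_SG = 1.93 V.
I_D = (V_DD − V_SG)/R = (3.38 − 1.93) / 27.2 = 0.0532 mA.

I_D = 0.0532 mA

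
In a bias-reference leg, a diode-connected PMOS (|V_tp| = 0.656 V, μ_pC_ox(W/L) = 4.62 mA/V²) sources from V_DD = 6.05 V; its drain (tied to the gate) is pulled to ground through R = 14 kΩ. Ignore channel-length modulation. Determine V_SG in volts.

V_SG = 1.05 V

With gate tied to drain, V_SG = V_SD ≥ V_SG − |V_tp|, so the device is in saturation.
KCL at the drain: ½ k_p (V_SG − |V_tp|)² = (V_DD − V_SG)/R.
Let x = V_SG − 0.656. Then 32.3 x² + x − 5.394 = 0, giving x = 0.393 V (positive root), so V_SG = 1.05 V.
I_D = (V_DD − V_SG)/R = (6.05 − 1.05) / 14 = 0.357 mA.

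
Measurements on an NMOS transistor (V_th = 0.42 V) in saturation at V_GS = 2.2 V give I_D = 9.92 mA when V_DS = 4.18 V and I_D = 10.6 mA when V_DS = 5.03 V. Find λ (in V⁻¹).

λ = 0.122 V⁻¹

With V_GS fixed, I_D ∝ (1 + λ V_DS) in saturation, so I_D2/I_D1 = (1 + λ V_DS2)/(1 + λ V_DS1).
10.6/9.92 = 1.069 = (1 + 5.03 λ)/(1 + 4.18 λ).
Solving: λ (I_D1 V_DS2 − I_D2 V_DS1) = I_D2 − I_D1, so λ = (10.6 − 9.92) / (9.92 × 5.03 − 10.6 × 4.18) = 0.68 / 5.59 = 0.122 V⁻¹.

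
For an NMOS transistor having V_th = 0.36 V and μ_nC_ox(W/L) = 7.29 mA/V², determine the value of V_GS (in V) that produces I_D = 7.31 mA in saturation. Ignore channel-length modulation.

In saturation I_D = ½ k_n (V_GS − V_th)², so V_GS − V_th = √(2 I_D / k_n) = √(2 × 7.31 / 7.29) = 1.42 V.
V_GS = 0.36 + 1.42 = 1.78 V.

V_GS = 1.78 V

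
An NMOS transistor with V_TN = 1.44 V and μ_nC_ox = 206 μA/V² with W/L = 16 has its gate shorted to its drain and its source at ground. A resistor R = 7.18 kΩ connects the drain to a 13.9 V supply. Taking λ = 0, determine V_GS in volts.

With gate tied to drain, V_GS = V_DS ≥ V_GS − V_TN, so the device is in saturation.
k_n = μ_nC_ox · (W/L) = 3.296 mA/V².
KCL at the drain: ½ k_n (V_GS − V_TN)² = (V_DD − V_GS)/R.
Let x = V_GS − 1.44. Then 11.8 x² + x − 12.46 = 0, giving x = 0.985 V (positive root), so V_GS = 2.42 V.
I_D = (V_DD − V_GS)/R = (13.9 − 2.42) / 7.18 = 1.6 mA.

V_GS = 2.42 V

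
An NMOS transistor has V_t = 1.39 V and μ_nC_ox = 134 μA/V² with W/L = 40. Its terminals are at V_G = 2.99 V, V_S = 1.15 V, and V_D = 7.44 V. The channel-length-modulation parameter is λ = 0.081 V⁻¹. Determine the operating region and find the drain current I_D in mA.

V_GS = V_G − V_S = 2.99 − 1.15 = 1.84 V; V_DS = V_D − V_S = 7.44 − 1.15 = 6.29 V.
k_n = μ_nC_ox · (W/L) = 5.36 mA/V².
V_ov = V_GS − V_t = 1.84 − 1.39 = 0.45 V.
Since V_DS = 6.29 V ≥ V_ov = 0.45 V, the device is in saturation.
I_D = ½ k_n V_ov² (1 + λ V_DS) = 0.5 × 5.36 × 0.45² × (1 + 0.081 × 6.29) = 0.819 mA.

Saturation; I_D = 0.819 mA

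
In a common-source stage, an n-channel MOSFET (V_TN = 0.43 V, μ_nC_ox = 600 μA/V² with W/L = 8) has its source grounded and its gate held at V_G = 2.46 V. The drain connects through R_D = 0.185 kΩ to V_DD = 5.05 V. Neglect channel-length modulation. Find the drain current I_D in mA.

V_GS = V_G = 2.46 V, so V_ov = 2.46 − 0.43 = 2.03 V.
k_n = μ_nC_ox · (W/L) = 4.8 mA/V².
Assume saturation: I_D = ½ k_n V_ov² = 0.5 × 4.8 × 2.03² = 9.89 mA, giving V_DS = V_DD − I_D R_D = 5.05 − 9.89 × 0.185 = 3.22 V.
V_DS = 3.22 V ≥ V_ov = 2.03 V, confirming saturation.

I_D = 9.89 mA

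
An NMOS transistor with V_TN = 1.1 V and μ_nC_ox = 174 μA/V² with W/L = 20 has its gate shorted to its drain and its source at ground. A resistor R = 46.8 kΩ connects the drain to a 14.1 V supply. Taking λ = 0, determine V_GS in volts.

V_GS = 1.49 V

With gate tied to drain, V_GS = V_DS ≥ V_GS − V_TN, so the device is in saturation.
k_n = μ_nC_ox · (W/L) = 3.48 mA/V².
KCL at the drain: ½ k_n (V_GS − V_TN)² = (V_DD − V_GS)/R.
Let x = V_GS − 1.1. Then 81.4 x² + x − 13 = 0, giving x = 0.393 V (positive root), so V_GS = 1.49 V.
I_D = (V_DD − V_GS)/R = (14.1 − 1.49) / 46.8 = 0.269 mA.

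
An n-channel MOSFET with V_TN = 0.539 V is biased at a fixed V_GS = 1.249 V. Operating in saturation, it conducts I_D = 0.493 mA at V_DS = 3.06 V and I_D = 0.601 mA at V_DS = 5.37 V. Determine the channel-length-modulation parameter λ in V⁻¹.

λ = 0.134 V⁻¹

With V_GS fixed, I_D ∝ (1 + λ V_DS) in saturation, so I_D2/I_D1 = (1 + λ V_DS2)/(1 + λ V_DS1).
0.601/0.493 = 1.219 = (1 + 5.37 λ)/(1 + 3.06 λ).
Solving: λ (I_D1 V_DS2 − I_D2 V_DS1) = I_D2 − I_D1, so λ = (0.601 − 0.493) / (0.493 × 5.37 − 0.601 × 3.06) = 0.108 / 0.808 = 0.134 V⁻¹.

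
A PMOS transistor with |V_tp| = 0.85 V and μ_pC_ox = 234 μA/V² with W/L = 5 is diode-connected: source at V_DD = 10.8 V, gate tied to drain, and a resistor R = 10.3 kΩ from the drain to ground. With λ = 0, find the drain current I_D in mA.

I_D = 0.849 mA

With gate tied to drain, V_SG = V_SD ≥ V_SG − |V_tp|, so the device is in saturation.
k_p = μ_pC_ox · (W/L) = 1.17 mA/V².
KCL at the drain: ½ k_p (V_SG − |V_tp|)² = (V_DD − V_SG)/R.
Let x = V_SG − 0.85. Then 6.03 x² + x − 9.95 = 0, giving x = 1.2 V (positive root), so V_SG = 2.05 V.
I_D = (V_DD − V_SG)/R = (10.8 − 2.05) / 10.3 = 0.849 mA.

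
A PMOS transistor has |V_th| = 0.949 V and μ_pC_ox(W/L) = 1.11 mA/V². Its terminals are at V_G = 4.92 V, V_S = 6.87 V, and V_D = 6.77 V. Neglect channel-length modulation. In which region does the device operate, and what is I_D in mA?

Triode; I_D = 0.106 mA

V_SG = V_S − V_G = 6.87 − 4.92 = 1.95 V; V_SD = V_S − V_D = 6.87 − 6.77 = 0.1 V.
V_ov = V_SG − |V_th| = 1.95 − 0.949 = 1 V.
Since V_SD = 0.1 V < V_ov = 1 V, the device is in the triode region.
I_D = k_p [V_ov · V_SD − ½ V_SD²] = 1.11 × [1 × 0.1 − 0.5 × 0.1²] = 0.106 mA.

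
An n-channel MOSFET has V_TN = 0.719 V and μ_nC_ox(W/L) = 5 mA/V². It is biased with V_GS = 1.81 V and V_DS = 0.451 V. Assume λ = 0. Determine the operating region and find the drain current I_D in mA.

Triode; I_D = 1.95 mA

V_ov = V_GS − V_TN = 1.81 − 0.719 = 1.09 V.
Since V_DS = 0.451 V < V_ov = 1.09 V, the device is in the triode region.
I_D = k_n [V_ov · V_DS − ½ V_DS²] = 5 × [1.09 × 0.451 − 0.5 × 0.451²] = 1.95 mA.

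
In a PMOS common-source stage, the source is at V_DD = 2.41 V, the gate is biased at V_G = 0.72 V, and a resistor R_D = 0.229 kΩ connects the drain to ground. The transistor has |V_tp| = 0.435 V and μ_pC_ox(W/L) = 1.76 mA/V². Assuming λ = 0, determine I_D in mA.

I_D = 1.39 mA

V_SG = V_DD − V_G = 2.41 − 0.72 = 1.69 V, so V_ov = 1.69 − 0.435 = 1.26 V.
Assume saturation: I_D = ½ k_p V_ov² = 0.5 × 1.76 × 1.26² = 1.39 mA, giving V_SD = V_DD − I_D R_D = 2.41 − 1.39 × 0.229 = 2.09 V.
V_SD = 2.09 V ≥ V_ov = 1.26 V, confirming saturation.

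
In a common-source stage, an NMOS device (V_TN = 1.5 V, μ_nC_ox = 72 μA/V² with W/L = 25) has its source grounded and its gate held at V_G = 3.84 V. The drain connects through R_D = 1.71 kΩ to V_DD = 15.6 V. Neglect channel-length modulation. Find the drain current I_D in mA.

I_D = 4.93 mA

V_GS = V_G = 3.84 V, so V_ov = 3.84 − 1.5 = 2.34 V.
k_n = μ_nC_ox · (W/L) = 1.8 mA/V².
Assume saturation: I_D = ½ k_n V_ov² = 0.5 × 1.8 × 2.34² = 4.93 mA, giving V_DS = V_DD − I_D R_D = 15.6 − 4.93 × 1.71 = 7.17 V.
V_DS = 7.17 V ≥ V_ov = 2.34 V, confirming saturation.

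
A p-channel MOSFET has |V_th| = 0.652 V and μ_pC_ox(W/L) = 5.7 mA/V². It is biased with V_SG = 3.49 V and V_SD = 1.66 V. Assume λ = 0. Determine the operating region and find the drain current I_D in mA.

V_ov = V_SG − |V_th| = 3.49 − 0.652 = 2.84 V.
Since V_SD = 1.66 V < V_ov = 2.84 V, the device is in the triode region.
I_D = k_p [V_ov · V_SD − ½ V_SD²] = 5.7 × [2.84 × 1.66 − 0.5 × 1.66²] = 19 mA.

Triode; I_D = 19.0 mA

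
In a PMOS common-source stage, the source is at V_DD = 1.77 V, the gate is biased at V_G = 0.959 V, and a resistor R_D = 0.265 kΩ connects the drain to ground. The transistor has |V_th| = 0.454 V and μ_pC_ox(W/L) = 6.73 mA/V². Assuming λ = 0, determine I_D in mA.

I_D = 0.429 mA

V_SG = V_DD − V_G = 1.77 − 0.959 = 0.811 V, so V_ov = 0.811 − 0.454 = 0.357 V.
Assume saturation: I_D = ½ k_p V_ov² = 0.5 × 6.73 × 0.357² = 0.429 mA, giving V_SD = V_DD − I_D R_D = 1.77 − 0.429 × 0.265 = 1.66 V.
V_SD = 1.66 V ≥ V_ov = 0.357 V, confirming saturation.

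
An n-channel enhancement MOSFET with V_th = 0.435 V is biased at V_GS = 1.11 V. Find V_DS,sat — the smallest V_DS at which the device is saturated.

The boundary between triode and saturation is V_DS = V_GS − V_th = V_ov.
V_ov = 1.11 − 0.435 = 0.675 V.

V_DS,sat = 0.675 V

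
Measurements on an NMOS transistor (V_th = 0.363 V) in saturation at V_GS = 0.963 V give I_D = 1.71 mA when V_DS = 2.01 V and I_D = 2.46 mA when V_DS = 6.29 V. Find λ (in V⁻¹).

λ = 0.129 V⁻¹

With V_GS fixed, I_D ∝ (1 + λ V_DS) in saturation, so I_D2/I_D1 = (1 + λ V_DS2)/(1 + λ V_DS1).
2.46/1.71 = 1.439 = (1 + 6.29 λ)/(1 + 2.01 λ).
Solving: λ (I_D1 V_DS2 − I_D2 V_DS1) = I_D2 − I_D1, so λ = (2.46 − 1.71) / (1.71 × 6.29 − 2.46 × 2.01) = 0.75 / 5.81 = 0.129 V⁻¹.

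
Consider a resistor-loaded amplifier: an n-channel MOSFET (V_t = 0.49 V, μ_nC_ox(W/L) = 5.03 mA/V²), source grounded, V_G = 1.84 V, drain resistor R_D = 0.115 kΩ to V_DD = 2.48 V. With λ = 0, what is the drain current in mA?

I_D = 4.58 mA

V_GS = V_G = 1.84 V, so V_ov = 1.84 − 0.49 = 1.35 V.
Assume saturation: I_D = ½ k_n V_ov² = 0.5 × 5.03 × 1.35² = 4.58 mA, giving V_DS = V_DD − I_D R_D = 2.48 − 4.58 × 0.115 = 1.95 V.
V_DS = 1.95 V ≥ V_ov = 1.35 V, confirming saturation.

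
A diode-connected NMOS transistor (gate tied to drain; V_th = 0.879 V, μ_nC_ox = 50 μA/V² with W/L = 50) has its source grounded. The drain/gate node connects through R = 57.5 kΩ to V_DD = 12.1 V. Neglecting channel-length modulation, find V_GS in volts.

With gate tied to drain, V_GS = V_DS ≥ V_GS − V_th, so the device is in saturation.
k_n = μ_nC_ox · (W/L) = 2.5 mA/V².
KCL at the drain: ½ k_n (V_GS − V_th)² = (V_DD − V_GS)/R.
Let x = V_GS − 0.879. Then 71.9 x² + x − 11.22 = 0, giving x = 0.388 V (positive root), so V_GS = 1.27 V.
I_D = (V_DD − V_GS)/R = (12.1 − 1.27) / 57.5 = 0.188 mA.

V_GS = 1.27 V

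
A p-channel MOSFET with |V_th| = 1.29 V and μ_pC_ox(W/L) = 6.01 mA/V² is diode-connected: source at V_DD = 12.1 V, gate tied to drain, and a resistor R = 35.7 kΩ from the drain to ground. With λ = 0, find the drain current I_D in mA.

With gate tied to drain, V_SG = V_SD ≥ V_SG − |V_th|, so the device is in saturation.
KCL at the drain: ½ k_p (V_SG − |V_th|)² = (V_DD − V_SG)/R.
Let x = V_SG − 1.29. Then 107 x² + x − 10.81 = 0, giving x = 0.313 V (positive root), so V_SG = 1.6 V.
I_D = (V_DD − V_SG)/R = (12.1 − 1.6) / 35.7 = 0.294 mA.

I_D = 0.294 mA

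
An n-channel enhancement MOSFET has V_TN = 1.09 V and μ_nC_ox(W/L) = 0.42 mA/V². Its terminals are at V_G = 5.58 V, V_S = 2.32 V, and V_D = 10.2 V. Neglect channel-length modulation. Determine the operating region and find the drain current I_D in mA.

Saturation; I_D = 0.989 mA

V_GS = V_G − V_S = 5.58 − 2.32 = 3.26 V; V_DS = V_D − V_S = 10.2 − 2.32 = 7.88 V.
V_ov = V_GS − V_TN = 3.26 − 1.09 = 2.17 V.
Since V_DS = 7.88 V ≥ V_ov = 2.17 V, the device is in saturation.
I_D = ½ k_n V_ov² = 0.5 × 0.42 × 2.17² = 0.989 mA.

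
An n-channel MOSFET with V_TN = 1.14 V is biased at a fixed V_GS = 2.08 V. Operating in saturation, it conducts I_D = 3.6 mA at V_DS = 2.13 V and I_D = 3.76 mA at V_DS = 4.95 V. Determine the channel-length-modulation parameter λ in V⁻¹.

With V_GS fixed, I_D ∝ (1 + λ V_DS) in saturation, so I_D2/I_D1 = (1 + λ V_DS2)/(1 + λ V_DS1).
3.76/3.6 = 1.044 = (1 + 4.95 λ)/(1 + 2.13 λ).
Solving: λ (I_D1 V_DS2 − I_D2 V_DS1) = I_D2 − I_D1, so λ = (3.76 − 3.6) / (3.6 × 4.95 − 3.76 × 2.13) = 0.16 / 9.81 = 0.0163 V⁻¹.

λ = 0.0163 V⁻¹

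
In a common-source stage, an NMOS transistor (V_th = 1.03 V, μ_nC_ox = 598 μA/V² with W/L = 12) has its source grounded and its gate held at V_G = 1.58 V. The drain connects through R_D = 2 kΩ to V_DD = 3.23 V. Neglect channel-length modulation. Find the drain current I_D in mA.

V_GS = V_G = 1.58 V, so V_ov = 1.58 − 1.03 = 0.55 V.
k_n = μ_nC_ox · (W/L) = 7.176 mA/V².
Assume saturation: I_D = ½ k_n V_ov² = 0.5 × 7.176 × 0.55² = 1.09 mA, giving V_DS = V_DD − I_D R_D = 3.23 − 1.09 × 2 = 1.06 V.
V_DS = 1.06 V ≥ V_ov = 0.55 V, confirming saturation.

I_D = 1.09 mA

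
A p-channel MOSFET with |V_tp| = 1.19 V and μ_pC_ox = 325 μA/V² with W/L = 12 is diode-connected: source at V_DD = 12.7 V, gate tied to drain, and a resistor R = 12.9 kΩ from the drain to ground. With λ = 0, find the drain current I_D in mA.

With gate tied to drain, V_SG = V_SD ≥ V_SG − |V_tp|, so the device is in saturation.
k_p = μ_pC_ox · (W/L) = 3.9 mA/V².
KCL at the drain: ½ k_p (V_SG − |V_tp|)² = (V_DD − V_SG)/R.
Let x = V_SG − 1.19. Then 25.2 x² + x − 11.51 = 0, giving x = 0.657 V (positive root), so V_SG = 1.85 V.
I_D = (V_DD − V_SG)/R = (12.7 − 1.85) / 12.9 = 0.841 mA.

I_D = 0.841 mA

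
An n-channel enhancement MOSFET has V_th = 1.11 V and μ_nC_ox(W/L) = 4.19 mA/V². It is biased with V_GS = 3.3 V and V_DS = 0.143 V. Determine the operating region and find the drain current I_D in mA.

V_ov = V_GS − V_th = 3.3 − 1.11 = 2.19 V.
Since V_DS = 0.143 V < V_ov = 2.19 V, the device is in the triode region.
I_D = k_n [V_ov · V_DS − ½ V_DS²] = 4.19 × [2.19 × 0.143 − 0.5 × 0.143²] = 1.27 mA.

Triode; I_D = 1.27 mA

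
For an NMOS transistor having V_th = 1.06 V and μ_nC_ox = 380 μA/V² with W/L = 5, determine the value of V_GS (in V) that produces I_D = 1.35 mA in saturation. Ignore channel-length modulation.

V_GS = 2.25 V

k_n = μ_nC_ox · (W/L) = 1.9 mA/V².
In saturation I_D = ½ k_n (V_GS − V_th)², so V_GS − V_th = √(2 I_D / k_n) = √(2 × 1.35 / 1.9) = 1.19 V.
V_GS = 1.06 + 1.19 = 2.25 V.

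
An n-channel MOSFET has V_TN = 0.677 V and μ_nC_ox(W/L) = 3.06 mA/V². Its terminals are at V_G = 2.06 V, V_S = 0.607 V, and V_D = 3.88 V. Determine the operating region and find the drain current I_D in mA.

Saturation; I_D = 0.921 mA

V_GS = V_G − V_S = 2.06 − 0.607 = 1.45 V; V_DS = V_D − V_S = 3.88 − 0.607 = 3.27 V.
V_ov = V_GS − V_TN = 1.45 − 0.677 = 0.776 V.
Since V_DS = 3.27 V ≥ V_ov = 0.776 V, the device is in saturation.
I_D = ½ k_n V_ov² = 0.5 × 3.06 × 0.776² = 0.921 mA.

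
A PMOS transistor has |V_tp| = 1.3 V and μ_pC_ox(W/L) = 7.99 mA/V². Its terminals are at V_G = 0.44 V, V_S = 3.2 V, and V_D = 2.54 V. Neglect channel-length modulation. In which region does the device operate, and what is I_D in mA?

Triode; I_D = 5.96 mA

V_SG = V_S − V_G = 3.2 − 0.44 = 2.76 V; V_SD = V_S − V_D = 3.2 − 2.54 = 0.66 V.
V_ov = V_SG − |V_tp| = 2.76 − 1.3 = 1.46 V.
Since V_SD = 0.66 V < V_ov = 1.46 V, the device is in the triode region.
I_D = k_p [V_ov · V_SD − ½ V_SD²] = 7.99 × [1.46 × 0.66 − 0.5 × 0.66²] = 5.96 mA.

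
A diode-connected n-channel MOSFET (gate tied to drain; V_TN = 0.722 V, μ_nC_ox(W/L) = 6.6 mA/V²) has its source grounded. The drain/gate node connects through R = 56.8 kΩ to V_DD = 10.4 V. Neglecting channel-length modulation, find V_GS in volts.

With gate tied to drain, V_GS = V_DS ≥ V_GS − V_TN, so the device is in saturation.
KCL at the drain: ½ k_n (V_GS − V_TN)² = (V_DD − V_GS)/R.
Let x = V_GS − 0.722. Then 187 x² + x − 9.678 = 0, giving x = 0.225 V (positive root), so V_GS = 0.947 V.
I_D = (V_DD − V_GS)/R = (10.4 − 0.947) / 56.8 = 0.166 mA.

V_GS = 0.947 V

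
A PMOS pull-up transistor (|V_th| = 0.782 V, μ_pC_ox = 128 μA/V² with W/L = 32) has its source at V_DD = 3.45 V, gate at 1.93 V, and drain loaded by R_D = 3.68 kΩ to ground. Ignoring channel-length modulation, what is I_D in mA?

V_SG = V_DD − V_G = 3.45 − 1.93 = 1.52 V, so V_ov = 1.52 − 0.782 = 0.738 V.
k_p = μ_pC_ox · (W/L) = 4.096 mA/V².
Assume saturation: I_D = ½ k_p V_ov² = 0.5 × 4.096 × 0.738² = 1.12 mA, giving V_SD = V_DD − I_D R_D = 3.45 − 1.12 × 3.68 = -0.655 V.
But -0.655 V < V_ov = 0.738 V, so the device is actually in triode.
In triode I_D = k_p[V_ov V_SD − ½ V_SD²] and I_D = (V_DD − V_SD)/R_D. Equating: 7.54 V_SD² − 12.12 V_SD + 3.45 = 0, giving V_SD = 0.369 V (the root below V_ov).
I_D = (3.45 − 0.369) / 3.68 = 0.837 mA.

I_D = 0.837 mA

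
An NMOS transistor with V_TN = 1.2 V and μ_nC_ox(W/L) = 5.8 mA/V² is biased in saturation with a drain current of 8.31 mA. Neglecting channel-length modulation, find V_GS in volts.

In saturation I_D = ½ k_n (V_GS − V_TN)², so V_GS − V_TN = √(2 I_D / k_n) = √(2 × 8.31 / 5.8) = 1.69 V.
V_GS = 1.2 + 1.69 = 2.89 V.

V_GS = 2.89 V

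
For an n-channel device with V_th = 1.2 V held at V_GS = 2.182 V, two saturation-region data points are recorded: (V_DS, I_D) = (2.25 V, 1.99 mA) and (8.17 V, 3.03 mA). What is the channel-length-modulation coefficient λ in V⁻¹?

λ = 0.110 V⁻¹

With V_GS fixed, I_D ∝ (1 + λ V_DS) in saturation, so I_D2/I_D1 = (1 + λ V_DS2)/(1 + λ V_DS1).
3.03/1.99 = 1.523 = (1 + 8.17 λ)/(1 + 2.25 λ).
Solving: λ (I_D1 V_DS2 − I_D2 V_DS1) = I_D2 − I_D1, so λ = (3.03 − 1.99) / (1.99 × 8.17 − 3.03 × 2.25) = 1.04 / 9.44 = 0.11 V⁻¹.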